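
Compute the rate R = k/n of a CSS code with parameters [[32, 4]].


Code rate R = k/n
= 4/32
= 0.1250

0.1250


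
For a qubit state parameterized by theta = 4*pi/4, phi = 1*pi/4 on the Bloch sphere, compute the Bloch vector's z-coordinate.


theta = 3.1416, phi = 0.7854
r_z = cos(theta) = -1.0000

-1.0000


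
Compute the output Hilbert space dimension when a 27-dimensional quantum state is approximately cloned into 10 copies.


Output space = H^(tensor 10) where dim(H) = 27
dim = 27^10
= 729 (after 2 factors)
= 19683 (after 3 factors)
= 531441 (after 4 factors)
= 14348907 (after 5 factors)
= 387420489 (after 6 factors)
= 10460353203 (after 7 factors)
= 282429536481 (after 8 factors)
= 7625597484987 (after 9 factors)
= 205891132094649 (after 10 factors)
= 205891132094649

205891132094649


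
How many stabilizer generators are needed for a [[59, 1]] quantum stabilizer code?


For an [[n,k]] stabilizer code:
Number of stabilizer generators = n - k
= 59 - 1
= 58

58


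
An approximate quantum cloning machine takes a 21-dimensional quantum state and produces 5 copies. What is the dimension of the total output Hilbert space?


Output space = H^(tensor 5) where dim(H) = 21
dim = 21^5
= 441 (after 2 factors)
= 9261 (after 3 factors)
= 194481 (after 4 factors)
= 4084101 (after 5 factors)
= 4084101

4084101


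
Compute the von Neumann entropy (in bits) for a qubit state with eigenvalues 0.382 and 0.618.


S = -p*log2(p) - (1-p)*log2(1-p)
p = 0.3820, 1-p = 0.6180
= -0.3820 * log2(0.3820) - 0.6180 * log2(0.6180)
= -(-0.5304) - (-0.4291)
= 0.9594

0.9594


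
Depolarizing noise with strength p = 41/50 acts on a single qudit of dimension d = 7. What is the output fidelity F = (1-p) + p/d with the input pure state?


F = (1-p) + p/d
= (1 - 0.8200) + 0.8200/7
= 0.1800 + 0.1171
= 0.2971

0.2971


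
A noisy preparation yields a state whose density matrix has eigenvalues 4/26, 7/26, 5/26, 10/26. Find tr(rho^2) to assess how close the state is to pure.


tr(rho^2) = sum of eigenvalues squared
= (4/26)^2 + (7/26)^2 + (5/26)^2 + (10/26)^2
= (16 + 49 + 25 + 100) / 676
= 190/676
= 0.2811

0.2811


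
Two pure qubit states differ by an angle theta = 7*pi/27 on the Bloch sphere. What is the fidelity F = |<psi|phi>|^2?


For states separated by angle theta on Bloch sphere:
F = cos^2(theta/2)
theta = 7*pi/27 = 0.8145
theta/2 = 0.4072
cos(theta/2) = 0.9182
F = 0.8431

0.8431


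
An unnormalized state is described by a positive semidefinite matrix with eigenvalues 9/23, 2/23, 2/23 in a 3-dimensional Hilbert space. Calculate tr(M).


tr(M) = sum of eigenvalues
= 9/23 + 2/23 + 2/23
= 13/23
= 0.5652

0.5652


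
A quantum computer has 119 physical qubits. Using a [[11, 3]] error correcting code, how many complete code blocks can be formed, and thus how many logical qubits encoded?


Each code block uses 11 physical qubits for 3 logical qubit(s).
Number of complete blocks = floor(119 / 11) = 10
Logical qubits = 10 * 3
= 30

30


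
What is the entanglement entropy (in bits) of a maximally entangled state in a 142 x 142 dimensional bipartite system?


For a maximally entangled state in d x d:
S = log2(d) = log2(142)
= 7.1497

7.1497


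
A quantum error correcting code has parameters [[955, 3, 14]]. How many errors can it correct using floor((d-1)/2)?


Code parameters: [[955, 3, 14]], distance d = 14.
Number of correctable errors = floor((d-1)/2)
= floor((14 - 1)/2)
= floor(13/2)
= 6

6


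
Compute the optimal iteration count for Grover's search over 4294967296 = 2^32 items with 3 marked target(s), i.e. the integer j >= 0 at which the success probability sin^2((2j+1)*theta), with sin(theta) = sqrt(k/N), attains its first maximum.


After j Grover iterations the success probability is P(j) = sin^2((2j+1)*theta), where sin(theta) = sqrt(k/N).
N = 2^32 = 4294967296, k = 3
sin(theta) = sqrt(k/N) = 2.642899792e-05
theta = arcsin(sqrt(k/N)) = 2.642899792e-05 rad
P(j) reaches its first maximum when (2j+1)*theta is as close as possible to pi/2, i.e. j = round(pi/(4*theta) - 1/2).
pi/(4*theta) - 1/2 = 29716.7888
(For comparison, the common estimate pi/4 * sqrt(N/k) = 29717.2888; the exact maximiser is used here.)
Optimal iterations = 29717

29717


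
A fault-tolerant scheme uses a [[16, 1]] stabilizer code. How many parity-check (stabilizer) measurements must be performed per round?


For an [[n,k]] stabilizer code:
Number of stabilizer generators = n - k
= 16 - 1
= 15

15


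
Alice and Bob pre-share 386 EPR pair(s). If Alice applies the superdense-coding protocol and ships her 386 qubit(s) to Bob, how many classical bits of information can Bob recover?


Superdense coding allows 2 classical bits per shared entangled pair.
386 pair(s) -> 2 * 386 = 772 classical bits

772


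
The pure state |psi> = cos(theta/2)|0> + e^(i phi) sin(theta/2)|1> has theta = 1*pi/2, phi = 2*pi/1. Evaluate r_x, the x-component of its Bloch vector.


theta = 1.5708, phi = 6.2832
r_x = sin(theta)*cos(phi) = 1.0000 * 1.0000
r_x = 1.0000

1.0000


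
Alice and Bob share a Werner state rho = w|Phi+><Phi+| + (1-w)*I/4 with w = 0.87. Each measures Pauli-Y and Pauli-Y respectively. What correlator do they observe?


|Phi+> = (|00> + |11>)/sqrt(2)
For the pure Bell state, <Y_A Y_B> = -1 (Bell-state Pauli correlator).
The maximally-mixed part I/4 has tr(I/4 * P tensor P) = 0 for any traceless Pauli P.
So <Y_A Y_B>_rho = w * (-1) + (1 - w) * 0
= 0.87 * (-1)
= -0.8700

-0.8700


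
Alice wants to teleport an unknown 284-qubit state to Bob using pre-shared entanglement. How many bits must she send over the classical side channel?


Quantum teleportation requires 2 classical bits per qubit teleported.
284 qubit(s) -> 2 * 284 = 568 classical bits

568


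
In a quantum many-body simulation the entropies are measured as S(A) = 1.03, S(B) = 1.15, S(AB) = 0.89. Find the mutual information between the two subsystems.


I(A:B) = S(A) + S(B) - S(AB)
= 1.03 + 1.15 - 0.89
= 1.2900

1.2900


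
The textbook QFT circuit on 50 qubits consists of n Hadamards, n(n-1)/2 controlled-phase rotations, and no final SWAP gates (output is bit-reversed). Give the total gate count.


Hadamard gates: 50
Controlled rotations: n*(n-1)/2 = 50*49/2 = 1225
SWAP gates: 0 (omitted)
Total = 50 + 1225
= 1275

1275


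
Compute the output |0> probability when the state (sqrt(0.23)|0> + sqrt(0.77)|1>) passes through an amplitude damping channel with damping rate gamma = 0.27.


For amplitude damping with parameter gamma on state sqrt(a)|0> + sqrt(b)|1>:
alpha^2 = 0.23, beta^2 = 0.77
P(|0>) = alpha^2 + gamma * beta^2
= 0.23 + 0.27 * 0.77
= 0.23 + 0.2079
= 0.4379

0.4379


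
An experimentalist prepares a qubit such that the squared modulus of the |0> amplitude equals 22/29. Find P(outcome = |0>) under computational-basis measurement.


|alpha|^2 = 22/29 = 0.7586
|beta|^2 = 1 - 22/29 = 7/29 = 0.2414
P(|0>) = |alpha|^2 = 0.7586

0.7586


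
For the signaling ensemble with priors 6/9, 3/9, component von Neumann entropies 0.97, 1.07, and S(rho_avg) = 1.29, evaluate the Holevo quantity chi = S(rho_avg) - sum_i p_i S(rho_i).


chi = S(rho) - sum_i p_i * S(rho_i)
Weighted entropy = 6/9 * 0.97 + 3/9 * 1.07
= 1.0033
chi = 1.29 - 1.0033
= 0.2867

0.2867


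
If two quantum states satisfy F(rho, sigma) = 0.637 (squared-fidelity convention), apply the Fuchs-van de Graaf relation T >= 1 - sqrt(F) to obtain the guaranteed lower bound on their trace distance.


Fuchs-van de Graaf (squared-fidelity convention): 1 - sqrt(F) <= T <= sqrt(1 - F).
Lower bound: T >= 1 - sqrt(F)
sqrt(F) = sqrt(0.637) = 0.7981
T >= 1 - 0.7981
T >= 0.2019

0.2019


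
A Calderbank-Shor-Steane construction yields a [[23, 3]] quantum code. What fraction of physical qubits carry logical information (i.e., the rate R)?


Code rate R = k/n
= 3/23
= 0.1304

0.1304


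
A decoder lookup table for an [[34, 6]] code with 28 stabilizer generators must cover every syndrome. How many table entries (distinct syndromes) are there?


Each stabilizer generator gives a binary (+1 or -1) measurement outcome.
With 28 independent generators:
Total syndromes = 2^28
= 268435456

268435456


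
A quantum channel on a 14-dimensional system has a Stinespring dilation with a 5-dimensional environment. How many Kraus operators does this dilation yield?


Tracing out the environment in an orthonormal basis {|i>_E} gives Kraus operators K_i = <i|_E U |0>_E.
Number of Kraus operators = dim(H_env) = d_env
= 5

5


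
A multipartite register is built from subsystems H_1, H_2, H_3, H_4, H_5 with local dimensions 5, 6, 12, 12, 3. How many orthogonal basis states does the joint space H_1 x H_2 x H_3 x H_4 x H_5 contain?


dim(H_1 x H_2 x H_3 x H_4 x H_5) = 5 * 6 * 12 * 12 * 3
= 30 * 12 * 12 * 3
= 360 * 12 * 3
= 4320 * 3
= 12960

12960


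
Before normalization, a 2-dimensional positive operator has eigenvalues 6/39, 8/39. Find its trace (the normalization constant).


tr(M) = sum of eigenvalues
= 6/39 + 8/39
= 14/39
= 0.3590

0.3590


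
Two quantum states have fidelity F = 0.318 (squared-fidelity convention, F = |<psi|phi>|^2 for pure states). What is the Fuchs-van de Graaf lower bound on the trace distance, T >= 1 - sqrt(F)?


Fuchs-van de Graaf (squared-fidelity convention): 1 - sqrt(F) <= T <= sqrt(1 - F).
Lower bound: T >= 1 - sqrt(F)
sqrt(F) = sqrt(0.318) = 0.5639
T >= 1 - 0.5639
T >= 0.4361

0.4361


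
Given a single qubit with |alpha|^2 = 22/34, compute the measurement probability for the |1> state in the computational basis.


|alpha|^2 = 22/34 = 0.6471
|beta|^2 = 1 - 22/34 = 12/34 = 0.3529
P(|1>) = |beta|^2 = 0.3529

0.3529


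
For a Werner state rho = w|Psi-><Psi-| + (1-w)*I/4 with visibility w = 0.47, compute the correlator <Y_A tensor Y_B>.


|Psi-> = (|01> - |10>)/sqrt(2)
For the pure Bell state, <Y_A Y_B> = -1 (Bell-state Pauli correlator).
The maximally-mixed part I/4 has tr(I/4 * P tensor P) = 0 for any traceless Pauli P.
So <Y_A Y_B>_rho = w * (-1) + (1 - w) * 0
= 0.47 * (-1)
= -0.4700

-0.4700


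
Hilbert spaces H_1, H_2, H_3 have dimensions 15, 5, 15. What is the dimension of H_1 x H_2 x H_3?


dim(H_1 x H_2 x H_3) = 15 * 5 * 15
= 75 * 15
= 1125

1125


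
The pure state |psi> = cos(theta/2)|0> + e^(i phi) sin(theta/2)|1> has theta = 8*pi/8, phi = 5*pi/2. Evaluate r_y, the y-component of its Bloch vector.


theta = 3.1416, phi = 7.8540
r_y = sin(theta)*sin(phi) = 0.0000 * 1.0000
r_y = 0.0000

0.0000


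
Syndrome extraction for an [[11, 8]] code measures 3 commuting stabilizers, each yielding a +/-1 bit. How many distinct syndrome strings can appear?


Each stabilizer generator gives a binary (+1 or -1) measurement outcome.
With 3 independent generators:
Total syndromes = 2^3
= 8

8


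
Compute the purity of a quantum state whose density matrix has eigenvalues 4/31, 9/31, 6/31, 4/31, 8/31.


tr(rho^2) = sum of eigenvalues squared
= (4/31)^2 + (9/31)^2 + (6/31)^2 + (4/31)^2 + (8/31)^2
= (16 + 81 + 36 + 16 + 64) / 961
= 213/961
= 0.2216

0.2216


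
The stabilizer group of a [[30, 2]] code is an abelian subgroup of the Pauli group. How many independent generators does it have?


For an [[n,k]] stabilizer code:
Number of stabilizer generators = n - k
= 30 - 2
= 28

28


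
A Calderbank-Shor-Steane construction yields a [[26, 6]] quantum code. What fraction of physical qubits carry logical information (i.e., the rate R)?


Code rate R = k/n
= 6/26
= 0.2308

0.2308


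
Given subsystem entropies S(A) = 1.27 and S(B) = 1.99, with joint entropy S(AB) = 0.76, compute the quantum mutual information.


I(A:B) = S(A) + S(B) - S(AB)
= 1.27 + 1.99 - 0.76
= 2.5000

2.5000


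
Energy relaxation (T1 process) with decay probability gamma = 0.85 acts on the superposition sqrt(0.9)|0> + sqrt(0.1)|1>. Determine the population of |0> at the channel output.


For amplitude damping with parameter gamma on state sqrt(a)|0> + sqrt(b)|1>:
alpha^2 = 0.9, beta^2 = 0.1
P(|0>) = alpha^2 + gamma * beta^2
= 0.9 + 0.85 * 0.1
= 0.9 + 0.0850
= 0.9850

0.9850


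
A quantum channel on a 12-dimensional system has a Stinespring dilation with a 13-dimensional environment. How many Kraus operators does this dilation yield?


Tracing out the environment in an orthonormal basis {|i>_E} gives Kraus operators K_i = <i|_E U |0>_E.
Number of Kraus operators = dim(H_env) = d_env
= 13

13


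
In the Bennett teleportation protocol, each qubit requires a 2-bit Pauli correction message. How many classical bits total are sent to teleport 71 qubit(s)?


Quantum teleportation requires 2 classical bits per qubit teleported.
71 qubit(s) -> 2 * 71 = 142 classical bits

142


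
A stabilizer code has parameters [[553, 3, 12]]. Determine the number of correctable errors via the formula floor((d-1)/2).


Code parameters: [[553, 3, 12]], distance d = 12.
Number of correctable errors = floor((d-1)/2)
= floor((12 - 1)/2)
= floor(11/2)
= 5

5


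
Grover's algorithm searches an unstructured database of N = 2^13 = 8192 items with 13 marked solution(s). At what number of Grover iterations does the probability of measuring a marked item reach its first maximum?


After j Grover iterations the success probability is P(j) = sin^2((2j+1)*theta), where sin(theta) = sqrt(k/N).
N = 2^13 = 8192, k = 13
sin(theta) = sqrt(k/N) = 0.03983608995
theta = arcsin(sqrt(k/N)) = 0.03984663356 rad
P(j) reaches its first maximum when (2j+1)*theta is as close as possible to pi/2, i.e. j = round(pi/(4*theta) - 1/2).
pi/(4*theta) - 1/2 = 19.2105
(For comparison, the common estimate pi/4 * sqrt(N/k) = 19.7157; the exact maximiser is used here.)
Optimal iterations = 19

19


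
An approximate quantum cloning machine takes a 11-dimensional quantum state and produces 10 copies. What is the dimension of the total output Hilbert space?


Output space = H^(tensor 10) where dim(H) = 11
dim = 11^10
= 121 (after 2 factors)
= 1331 (after 3 factors)
= 14641 (after 4 factors)
= 161051 (after 5 factors)
= 1771561 (after 6 factors)
= 19487171 (after 7 factors)
= 214358881 (after 8 factors)
= 2357947691 (after 9 factors)
= 25937424601 (after 10 factors)
= 25937424601

25937424601


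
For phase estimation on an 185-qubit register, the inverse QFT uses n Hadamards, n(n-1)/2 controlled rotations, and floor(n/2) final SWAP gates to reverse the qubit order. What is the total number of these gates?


Hadamard gates: 185
Controlled rotations: n*(n-1)/2 = 185*184/2 = 17020
SWAP gates: floor(n/2) = floor(185/2) = 92
Total = 185 + 17020 + 92
= 17297

17297


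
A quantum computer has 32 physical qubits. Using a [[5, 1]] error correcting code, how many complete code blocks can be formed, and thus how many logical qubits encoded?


Each code block uses 5 physical qubits for 1 logical qubit(s).
Number of complete blocks = floor(32 / 5) = 6
Logical qubits = 6 * 1
= 6

6


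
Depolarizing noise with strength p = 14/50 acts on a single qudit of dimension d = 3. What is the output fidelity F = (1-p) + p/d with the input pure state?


F = (1-p) + p/d
= (1 - 0.2800) + 0.2800/3
= 0.7200 + 0.0933
= 0.8133

0.8133


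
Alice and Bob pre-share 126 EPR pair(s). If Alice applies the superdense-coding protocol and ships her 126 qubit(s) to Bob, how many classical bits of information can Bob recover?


Superdense coding allows 2 classical bits per shared entangled pair.
126 pair(s) -> 2 * 126 = 252 classical bits

252


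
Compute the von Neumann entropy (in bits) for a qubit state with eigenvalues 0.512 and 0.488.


S = -p*log2(p) - (1-p)*log2(1-p)
p = 0.5120, 1-p = 0.4880
= -0.5120 * log2(0.5120) - 0.4880 * log2(0.4880)
= -(-0.4945) - (-0.5051)
= 0.9996

0.9996


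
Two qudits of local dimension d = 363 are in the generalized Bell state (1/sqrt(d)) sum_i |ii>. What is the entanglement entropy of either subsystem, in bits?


For a maximally entangled state in d x d:
S = log2(d) = log2(363)
= 8.5038

8.5038


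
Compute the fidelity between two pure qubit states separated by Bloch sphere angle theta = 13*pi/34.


For states separated by angle theta on Bloch sphere:
F = cos^2(theta/2)
theta = 13*pi/34 = 1.2012
theta/2 = 0.6006
cos(theta/2) = 0.8250
F = 0.6806

0.6806


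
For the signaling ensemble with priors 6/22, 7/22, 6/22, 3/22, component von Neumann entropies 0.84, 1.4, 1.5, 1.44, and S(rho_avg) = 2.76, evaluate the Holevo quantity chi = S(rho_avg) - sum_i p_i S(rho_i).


chi = S(rho) - sum_i p_i * S(rho_i)
Weighted entropy = 6/22 * 0.84 + 7/22 * 1.4 + 6/22 * 1.5 + 3/22 * 1.44
= 1.2800
chi = 2.76 - 1.2800
= 1.4800

1.4800


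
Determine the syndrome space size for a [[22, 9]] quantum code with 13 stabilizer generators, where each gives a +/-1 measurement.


Each stabilizer generator gives a binary (+1 or -1) measurement outcome.
With 13 independent generators:
Total syndromes = 2^13
= 8192

8192


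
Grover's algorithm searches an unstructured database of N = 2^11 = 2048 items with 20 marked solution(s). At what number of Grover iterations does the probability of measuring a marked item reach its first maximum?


After j Grover iterations the success probability is P(j) = sin^2((2j+1)*theta), where sin(theta) = sqrt(k/N).
N = 2^11 = 2048, k = 20
sin(theta) = sqrt(k/N) = 0.09882117688
theta = arcsin(sqrt(k/N)) = 0.0989827296 rad
P(j) reaches its first maximum when (2j+1)*theta is as close as possible to pi/2, i.e. j = round(pi/(4*theta) - 1/2).
pi/(4*theta) - 1/2 = 7.4347
(For comparison, the common estimate pi/4 * sqrt(N/k) = 7.9477; the exact maximiser is used here.)
Optimal iterations = 7

7


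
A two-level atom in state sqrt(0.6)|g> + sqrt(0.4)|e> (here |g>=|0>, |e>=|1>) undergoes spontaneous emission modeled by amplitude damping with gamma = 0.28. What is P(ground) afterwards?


For amplitude damping with parameter gamma on state sqrt(a)|0> + sqrt(b)|1>:
alpha^2 = 0.6, beta^2 = 0.4
P(|0>) = alpha^2 + gamma * beta^2
= 0.6 + 0.28 * 0.4
= 0.6 + 0.1120
= 0.7120

0.7120


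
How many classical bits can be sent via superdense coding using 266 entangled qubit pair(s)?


Superdense coding allows 2 classical bits per shared entangled pair.
266 pair(s) -> 2 * 266 = 532 classical bits

532


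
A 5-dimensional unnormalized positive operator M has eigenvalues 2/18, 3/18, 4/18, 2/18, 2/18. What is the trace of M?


tr(M) = sum of eigenvalues
= 2/18 + 3/18 + 4/18 + 2/18 + 2/18
= 13/18
= 0.7222

0.7222


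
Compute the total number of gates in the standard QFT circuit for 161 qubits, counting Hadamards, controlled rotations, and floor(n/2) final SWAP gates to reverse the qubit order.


Hadamard gates: 161
Controlled rotations: n*(n-1)/2 = 161*160/2 = 12880
SWAP gates: floor(n/2) = floor(161/2) = 80
Total = 161 + 12880 + 80
= 13121

13121


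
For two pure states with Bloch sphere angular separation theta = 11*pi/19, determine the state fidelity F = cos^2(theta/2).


For states separated by angle theta on Bloch sphere:
F = cos^2(theta/2)
theta = 11*pi/19 = 1.8188
theta/2 = 0.9094
cos(theta/2) = 0.6142
F = 0.3773

0.3773


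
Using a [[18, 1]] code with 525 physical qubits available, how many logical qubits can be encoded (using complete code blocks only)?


Each code block uses 18 physical qubits for 1 logical qubit(s).
Number of complete blocks = floor(525 / 18) = 29
Logical qubits = 29 * 1
= 29

29


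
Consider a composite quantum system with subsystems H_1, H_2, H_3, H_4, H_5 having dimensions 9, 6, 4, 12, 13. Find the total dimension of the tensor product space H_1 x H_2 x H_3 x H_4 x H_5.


dim(H_1 x H_2 x H_3 x H_4 x H_5) = 9 * 6 * 4 * 12 * 13
= 54 * 4 * 12 * 13
= 216 * 12 * 13
= 2592 * 13
= 33696

33696


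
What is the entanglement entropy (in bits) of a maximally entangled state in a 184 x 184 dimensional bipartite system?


For a maximally entangled state in d x d:
S = log2(d) = log2(184)
= 7.5236

7.5236


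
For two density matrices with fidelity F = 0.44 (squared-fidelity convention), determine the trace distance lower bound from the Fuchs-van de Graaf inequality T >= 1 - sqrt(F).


Fuchs-van de Graaf (squared-fidelity convention): 1 - sqrt(F) <= T <= sqrt(1 - F).
Lower bound: T >= 1 - sqrt(F)
sqrt(F) = sqrt(0.44) = 0.6633
T >= 1 - 0.6633
T >= 0.3367

0.3367


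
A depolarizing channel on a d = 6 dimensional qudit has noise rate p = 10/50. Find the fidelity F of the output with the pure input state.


F = (1-p) + p/d
= (1 - 0.2000) + 0.2000/6
= 0.8000 + 0.0333
= 0.8333

0.8333


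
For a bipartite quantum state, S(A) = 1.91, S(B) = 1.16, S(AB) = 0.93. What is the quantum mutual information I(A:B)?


I(A:B) = S(A) + S(B) - S(AB)
= 1.91 + 1.16 - 0.93
= 2.1400

2.1400


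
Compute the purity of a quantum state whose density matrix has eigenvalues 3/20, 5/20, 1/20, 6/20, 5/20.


tr(rho^2) = sum of eigenvalues squared
= (3/20)^2 + (5/20)^2 + (1/20)^2 + (6/20)^2 + (5/20)^2
= (9 + 25 + 1 + 36 + 25) / 400
= 96/400
= 0.2400

0.2400


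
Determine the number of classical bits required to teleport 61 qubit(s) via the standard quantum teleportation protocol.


Quantum teleportation requires 2 classical bits per qubit teleported.
61 qubit(s) -> 2 * 61 = 122 classical bits

122


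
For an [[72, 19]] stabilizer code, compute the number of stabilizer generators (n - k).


For an [[n,k]] stabilizer code:
Number of stabilizer generators = n - k
= 72 - 19
= 53

53


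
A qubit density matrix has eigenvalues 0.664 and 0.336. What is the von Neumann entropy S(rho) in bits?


S = -p*log2(p) - (1-p)*log2(1-p)
p = 0.6640, 1-p = 0.3360
= -0.6640 * log2(0.6640) - 0.3360 * log2(0.3360)
= -(-0.3923) - (-0.5287)
= 0.9209

0.9209


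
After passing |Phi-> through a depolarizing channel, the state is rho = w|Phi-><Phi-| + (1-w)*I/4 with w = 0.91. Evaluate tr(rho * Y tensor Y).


|Phi-> = (|00> - |11>)/sqrt(2)
For the pure Bell state, <Y_A Y_B> = +1 (Bell-state Pauli correlator).
The maximally-mixed part I/4 has tr(I/4 * P tensor P) = 0 for any traceless Pauli P.
So <Y_A Y_B>_rho = w * (+1) + (1 - w) * 0
= 0.91 * (+1)
= 0.9100

0.9100


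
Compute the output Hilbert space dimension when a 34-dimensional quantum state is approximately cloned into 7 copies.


Output space = H^(tensor 7) where dim(H) = 34
dim = 34^7
= 1156 (after 2 factors)
= 39304 (after 3 factors)
= 1336336 (after 4 factors)
= 45435424 (after 5 factors)
= 1544804416 (after 6 factors)
= 52523350144 (after 7 factors)
= 52523350144

52523350144


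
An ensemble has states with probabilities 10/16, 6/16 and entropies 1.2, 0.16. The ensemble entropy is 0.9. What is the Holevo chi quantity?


chi = S(rho) - sum_i p_i * S(rho_i)
Weighted entropy = 10/16 * 1.2 + 6/16 * 0.16
= 0.8100
chi = 0.9 - 0.8100
= 0.0900

0.0900


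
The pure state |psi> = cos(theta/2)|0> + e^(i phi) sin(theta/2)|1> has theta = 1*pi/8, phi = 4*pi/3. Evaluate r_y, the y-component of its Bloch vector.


theta = 0.3927, phi = 4.1888
r_y = sin(theta)*sin(phi) = 0.3827 * -0.8660
r_y = -0.3314

-0.3314


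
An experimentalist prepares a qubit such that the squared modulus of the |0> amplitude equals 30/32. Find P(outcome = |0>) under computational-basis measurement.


|alpha|^2 = 30/32 = 0.9375
|beta|^2 = 1 - 30/32 = 2/32 = 0.0625
P(|0>) = |alpha|^2 = 0.9375

0.9375


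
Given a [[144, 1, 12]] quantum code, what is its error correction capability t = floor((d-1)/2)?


Code parameters: [[144, 1, 12]], distance d = 12.
Number of correctable errors = floor((d-1)/2)
= floor((12 - 1)/2)
= floor(11/2)
= 5

5


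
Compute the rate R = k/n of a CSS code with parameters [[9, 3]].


Code rate R = k/n
= 3/9
= 0.3333

0.3333


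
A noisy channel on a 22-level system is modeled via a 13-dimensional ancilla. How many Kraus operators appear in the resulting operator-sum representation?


Tracing out the environment in an orthonormal basis {|i>_E} gives Kraus operators K_i = <i|_E U |0>_E.
Number of Kraus operators = dim(H_env) = d_env
= 13

13


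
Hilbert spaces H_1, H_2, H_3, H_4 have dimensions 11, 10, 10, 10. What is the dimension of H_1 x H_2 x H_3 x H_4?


dim(H_1 x H_2 x H_3 x H_4) = 11 * 10 * 10 * 10
= 110 * 10 * 10
= 1100 * 10
= 11000

11000


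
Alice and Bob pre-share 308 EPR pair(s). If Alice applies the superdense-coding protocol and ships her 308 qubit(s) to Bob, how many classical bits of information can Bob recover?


Superdense coding allows 2 classical bits per shared entangled pair.
308 pair(s) -> 2 * 308 = 616 classical bits

616


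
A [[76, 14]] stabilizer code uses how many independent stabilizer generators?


For an [[n,k]] stabilizer code:
Number of stabilizer generators = n - k
= 76 - 14
= 62

62


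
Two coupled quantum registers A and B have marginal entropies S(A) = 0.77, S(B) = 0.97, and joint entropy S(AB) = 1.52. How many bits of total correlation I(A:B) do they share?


I(A:B) = S(A) + S(B) - S(AB)
= 0.77 + 0.97 - 1.52
= 0.2200

0.2200


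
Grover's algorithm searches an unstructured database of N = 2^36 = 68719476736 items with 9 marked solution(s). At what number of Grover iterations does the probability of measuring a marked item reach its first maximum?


After j Grover iterations the success probability is P(j) = sin^2((2j+1)*theta), where sin(theta) = sqrt(k/N).
N = 2^36 = 68719476736, k = 9
sin(theta) = sqrt(k/N) = 1.14440918e-05
theta = arcsin(sqrt(k/N)) = 1.14440918e-05 rad
P(j) reaches its first maximum when (2j+1)*theta is as close as possible to pi/2, i.e. j = round(pi/(4*theta) - 1/2).
pi/(4*theta) - 1/2 = 68628.6387
(For comparison, the common estimate pi/4 * sqrt(N/k) = 68629.1387; the exact maximiser is used here.)
Optimal iterations = 68629

68629


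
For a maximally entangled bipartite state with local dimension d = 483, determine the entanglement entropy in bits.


For a maximally entangled state in d x d:
S = log2(d) = log2(483)
= 8.9159

8.9159


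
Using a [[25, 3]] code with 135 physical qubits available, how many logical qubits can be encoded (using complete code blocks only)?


Each code block uses 25 physical qubits for 3 logical qubit(s).
Number of complete blocks = floor(135 / 25) = 5
Logical qubits = 5 * 3
= 15

15


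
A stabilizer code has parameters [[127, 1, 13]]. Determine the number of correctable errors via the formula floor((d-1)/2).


Code parameters: [[127, 1, 13]], distance d = 13.
Number of correctable errors = floor((d-1)/2)
= floor((13 - 1)/2)
= floor(12/2)
= 6

6


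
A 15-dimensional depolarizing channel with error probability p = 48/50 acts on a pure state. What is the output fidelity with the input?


F = (1-p) + p/d
= (1 - 0.9600) + 0.9600/15
= 0.0400 + 0.0640
= 0.1040

0.1040


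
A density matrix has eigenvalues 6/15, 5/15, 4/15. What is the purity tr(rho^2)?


tr(rho^2) = sum of eigenvalues squared
= (6/15)^2 + (5/15)^2 + (4/15)^2
= (36 + 25 + 16) / 225
= 77/225
= 0.3422

0.3422


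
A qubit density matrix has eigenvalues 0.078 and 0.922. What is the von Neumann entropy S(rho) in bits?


S = -p*log2(p) - (1-p)*log2(1-p)
p = 0.0780, 1-p = 0.9220
= -0.0780 * log2(0.0780) - 0.9220 * log2(0.9220)
= -(-0.2871) - (-0.1080)
= 0.3951

0.3951


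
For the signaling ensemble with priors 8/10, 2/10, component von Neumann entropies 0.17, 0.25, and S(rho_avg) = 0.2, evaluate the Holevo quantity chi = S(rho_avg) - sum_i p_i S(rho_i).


chi = S(rho) - sum_i p_i * S(rho_i)
Weighted entropy = 8/10 * 0.17 + 2/10 * 0.25
= 0.1860
chi = 0.2 - 0.1860
= 0.0140

0.0140


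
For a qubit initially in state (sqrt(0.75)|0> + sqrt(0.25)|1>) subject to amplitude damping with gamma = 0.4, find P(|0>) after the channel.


For amplitude damping with parameter gamma on state sqrt(a)|0> + sqrt(b)|1>:
alpha^2 = 0.75, beta^2 = 0.25
P(|0>) = alpha^2 + gamma * beta^2
= 0.75 + 0.4 * 0.25
= 0.75 + 0.1000
= 0.8500

0.8500


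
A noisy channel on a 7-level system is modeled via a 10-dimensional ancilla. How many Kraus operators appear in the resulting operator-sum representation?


Tracing out the environment in an orthonormal basis {|i>_E} gives Kraus operators K_i = <i|_E U |0>_E.
Number of Kraus operators = dim(H_env) = d_env
= 10

10


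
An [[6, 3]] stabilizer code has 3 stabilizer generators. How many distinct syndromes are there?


Each stabilizer generator gives a binary (+1 or -1) measurement outcome.
With 3 independent generators:
Total syndromes = 2^3
= 8

8


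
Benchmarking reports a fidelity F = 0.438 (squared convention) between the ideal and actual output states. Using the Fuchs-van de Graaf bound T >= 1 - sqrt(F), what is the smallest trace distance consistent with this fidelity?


Fuchs-van de Graaf (squared-fidelity convention): 1 - sqrt(F) <= T <= sqrt(1 - F).
Lower bound: T >= 1 - sqrt(F)
sqrt(F) = sqrt(0.438) = 0.6618
T >= 1 - 0.6618
T >= 0.3382

0.3382


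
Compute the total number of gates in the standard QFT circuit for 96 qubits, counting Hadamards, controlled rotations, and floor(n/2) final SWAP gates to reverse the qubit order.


Hadamard gates: 96
Controlled rotations: n*(n-1)/2 = 96*95/2 = 4560
SWAP gates: floor(n/2) = floor(96/2) = 48
Total = 96 + 4560 + 48
= 4704

4704


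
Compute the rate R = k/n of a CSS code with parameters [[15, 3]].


Code rate R = k/n
= 3/15
= 0.2000

0.2000


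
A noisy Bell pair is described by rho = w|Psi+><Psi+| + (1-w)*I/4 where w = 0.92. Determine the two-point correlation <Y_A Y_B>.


|Psi+> = (|01> + |10>)/sqrt(2)
For the pure Bell state, <Y_A Y_B> = +1 (Bell-state Pauli correlator).
The maximally-mixed part I/4 has tr(I/4 * P tensor P) = 0 for any traceless Pauli P.
So <Y_A Y_B>_rho = w * (+1) + (1 - w) * 0
= 0.92 * (+1)
= 0.9200

0.9200


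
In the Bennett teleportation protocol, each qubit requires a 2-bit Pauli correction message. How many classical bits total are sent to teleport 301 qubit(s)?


Quantum teleportation requires 2 classical bits per qubit teleported.
301 qubit(s) -> 2 * 301 = 602 classical bits

602


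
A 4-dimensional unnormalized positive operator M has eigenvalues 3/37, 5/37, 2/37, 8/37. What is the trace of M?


tr(M) = sum of eigenvalues
= 3/37 + 5/37 + 2/37 + 8/37
= 18/37
= 0.4865

0.4865


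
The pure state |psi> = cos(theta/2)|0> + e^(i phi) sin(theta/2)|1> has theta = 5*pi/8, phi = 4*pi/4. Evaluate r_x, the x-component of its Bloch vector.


theta = 1.9635, phi = 3.1416
r_x = sin(theta)*cos(phi) = 0.9239 * -1.0000
r_x = -0.9239

-0.9239


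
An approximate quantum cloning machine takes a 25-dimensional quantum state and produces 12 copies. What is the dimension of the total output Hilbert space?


Output space = H^(tensor 12) where dim(H) = 25
dim = 25^12
= 625 (after 2 factors)
= 15625 (after 3 factors)
= 390625 (after 4 factors)
= 9765625 (after 5 factors)
= 244140625 (after 6 factors)
= 6103515625 (after 7 factors)
= 152587890625 (after 8 factors)
= 3814697265625 (after 9 factors)
= 95367431640625 (after 10 factors)
= 2384185791015625 (after 11 factors)
= 59604644775390625 (after 12 factors)
= 59604644775390625

59604644775390625


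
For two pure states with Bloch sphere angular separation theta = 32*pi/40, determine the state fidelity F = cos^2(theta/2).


For states separated by angle theta on Bloch sphere:
F = cos^2(theta/2)
theta = 32*pi/40 = 2.5133
theta/2 = 1.2566
cos(theta/2) = 0.3090
F = 0.0955

0.0955


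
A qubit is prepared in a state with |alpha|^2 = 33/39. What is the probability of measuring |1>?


|alpha|^2 = 33/39 = 0.8462
|beta|^2 = 1 - 33/39 = 6/39 = 0.1538
P(|1>) = |beta|^2 = 0.1538

0.1538


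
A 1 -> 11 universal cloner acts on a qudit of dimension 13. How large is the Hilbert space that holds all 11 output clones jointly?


Output space = H^(tensor 11) where dim(H) = 13
dim = 13^11
= 169 (after 2 factors)
= 2197 (after 3 factors)
= 28561 (after 4 factors)
= 371293 (after 5 factors)
= 4826809 (after 6 factors)
= 62748517 (after 7 factors)
= 815730721 (after 8 factors)
= 10604499373 (after 9 factors)
= 137858491849 (after 10 factors)
= 1792160394037 (after 11 factors)
= 1792160394037

1792160394037


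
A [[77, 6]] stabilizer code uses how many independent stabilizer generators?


For an [[n,k]] stabilizer code:
Number of stabilizer generators = n - k
= 77 - 6
= 71

71


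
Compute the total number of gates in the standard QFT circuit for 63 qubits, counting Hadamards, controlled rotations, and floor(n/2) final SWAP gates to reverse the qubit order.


Hadamard gates: 63
Controlled rotations: n*(n-1)/2 = 63*62/2 = 1953
SWAP gates: floor(n/2) = floor(63/2) = 31
Total = 63 + 1953 + 31
= 2047

2047


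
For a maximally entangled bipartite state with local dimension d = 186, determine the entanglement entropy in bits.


For a maximally entangled state in d x d:
S = log2(d) = log2(186)
= 7.5392

7.5392


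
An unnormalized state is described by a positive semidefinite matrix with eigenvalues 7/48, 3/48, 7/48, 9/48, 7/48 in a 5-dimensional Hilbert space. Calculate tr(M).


tr(M) = sum of eigenvalues
= 7/48 + 3/48 + 7/48 + 9/48 + 7/48
= 33/48
= 0.6875

0.6875


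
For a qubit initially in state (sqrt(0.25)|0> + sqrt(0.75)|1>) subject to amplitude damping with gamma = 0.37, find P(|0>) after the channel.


For amplitude damping with parameter gamma on state sqrt(a)|0> + sqrt(b)|1>:
alpha^2 = 0.25, beta^2 = 0.75
P(|0>) = alpha^2 + gamma * beta^2
= 0.25 + 0.37 * 0.75
= 0.25 + 0.2775
= 0.5275

0.5275


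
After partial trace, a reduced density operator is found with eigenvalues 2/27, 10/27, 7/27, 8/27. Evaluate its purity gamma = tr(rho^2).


tr(rho^2) = sum of eigenvalues squared
= (2/27)^2 + (10/27)^2 + (7/27)^2 + (8/27)^2
= (4 + 100 + 49 + 64) / 729
= 217/729
= 0.2977

0.2977


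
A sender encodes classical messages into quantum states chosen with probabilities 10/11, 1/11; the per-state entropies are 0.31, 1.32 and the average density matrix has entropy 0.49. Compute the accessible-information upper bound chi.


chi = S(rho) - sum_i p_i * S(rho_i)
Weighted entropy = 10/11 * 0.31 + 1/11 * 1.32
= 0.4018
chi = 0.49 - 0.4018
= 0.0882

0.0882


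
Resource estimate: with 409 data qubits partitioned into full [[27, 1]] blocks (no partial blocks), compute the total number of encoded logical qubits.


Each code block uses 27 physical qubits for 1 logical qubit(s).
Number of complete blocks = floor(409 / 27) = 15
Logical qubits = 15 * 1
= 15

15


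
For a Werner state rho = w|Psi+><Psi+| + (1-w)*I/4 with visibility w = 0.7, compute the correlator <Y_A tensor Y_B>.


|Psi+> = (|01> + |10>)/sqrt(2)
For the pure Bell state, <Y_A Y_B> = +1 (Bell-state Pauli correlator).
The maximally-mixed part I/4 has tr(I/4 * P tensor P) = 0 for any traceless Pauli P.
So <Y_A Y_B>_rho = w * (+1) + (1 - w) * 0
= 0.7 * (+1)
= 0.7000

0.7000


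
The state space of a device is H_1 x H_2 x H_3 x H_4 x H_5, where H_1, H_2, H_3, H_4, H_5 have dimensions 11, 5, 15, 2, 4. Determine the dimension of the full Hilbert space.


dim(H_1 x H_2 x H_3 x H_4 x H_5) = 11 * 5 * 15 * 2 * 4
= 55 * 15 * 2 * 4
= 825 * 2 * 4
= 1650 * 4
= 6600

6600


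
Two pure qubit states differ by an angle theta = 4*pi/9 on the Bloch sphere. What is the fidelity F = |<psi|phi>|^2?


For states separated by angle theta on Bloch sphere:
F = cos^2(theta/2)
theta = 4*pi/9 = 1.3963
theta/2 = 0.6981
cos(theta/2) = 0.7660
F = 0.5868

0.5868


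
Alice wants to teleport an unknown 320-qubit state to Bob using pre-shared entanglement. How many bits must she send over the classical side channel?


Quantum teleportation requires 2 classical bits per qubit teleported.
320 qubit(s) -> 2 * 320 = 640 classical bits

640


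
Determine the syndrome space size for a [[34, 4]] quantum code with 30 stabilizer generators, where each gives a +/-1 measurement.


Each stabilizer generator gives a binary (+1 or -1) measurement outcome.
With 30 independent generators:
Total syndromes = 2^30
= 1073741824

1073741824


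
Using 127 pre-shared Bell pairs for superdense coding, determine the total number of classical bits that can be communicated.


Superdense coding allows 2 classical bits per shared entangled pair.
127 pair(s) -> 2 * 127 = 254 classical bits

254


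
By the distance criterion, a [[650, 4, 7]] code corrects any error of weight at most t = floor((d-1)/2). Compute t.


Code parameters: [[650, 4, 7]], distance d = 7.
Number of correctable errors = floor((d-1)/2)
= floor((7 - 1)/2)
= floor(6/2)
= 3

3


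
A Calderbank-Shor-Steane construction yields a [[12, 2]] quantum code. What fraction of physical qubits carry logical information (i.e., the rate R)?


Code rate R = k/n
= 2/12
= 0.1667

0.1667


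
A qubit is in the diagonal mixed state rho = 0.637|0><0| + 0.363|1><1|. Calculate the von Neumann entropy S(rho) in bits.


S = -p*log2(p) - (1-p)*log2(1-p)
p = 0.6370, 1-p = 0.3630
= -0.6370 * log2(0.6370) - 0.3630 * log2(0.3630)
= -(-0.4145) - (-0.5307)
= 0.9451

0.9451


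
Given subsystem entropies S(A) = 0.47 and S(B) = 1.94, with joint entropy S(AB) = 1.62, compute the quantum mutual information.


I(A:B) = S(A) + S(B) - S(AB)
= 0.47 + 1.94 - 1.62
= 0.7900

0.7900


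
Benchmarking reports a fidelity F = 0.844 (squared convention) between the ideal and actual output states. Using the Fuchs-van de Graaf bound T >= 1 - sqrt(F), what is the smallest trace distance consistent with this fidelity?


Fuchs-van de Graaf (squared-fidelity convention): 1 - sqrt(F) <= T <= sqrt(1 - F).
Lower bound: T >= 1 - sqrt(F)
sqrt(F) = sqrt(0.844) = 0.9187
T >= 1 - 0.9187
T >= 0.0813

0.0813


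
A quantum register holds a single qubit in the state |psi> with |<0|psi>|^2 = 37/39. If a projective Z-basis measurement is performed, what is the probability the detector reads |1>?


|alpha|^2 = 37/39 = 0.9487
|beta|^2 = 1 - 37/39 = 2/39 = 0.0513
P(|1>) = |beta|^2 = 0.0513

0.0513


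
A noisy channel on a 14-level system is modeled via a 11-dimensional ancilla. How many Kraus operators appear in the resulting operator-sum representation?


Tracing out the environment in an orthonormal basis {|i>_E} gives Kraus operators K_i = <i|_E U |0>_E.
Number of Kraus operators = dim(H_env) = d_env
= 11

11


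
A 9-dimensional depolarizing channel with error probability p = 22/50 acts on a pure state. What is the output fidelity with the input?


F = (1-p) + p/d
= (1 - 0.4400) + 0.4400/9
= 0.5600 + 0.0489
= 0.6089

0.6089


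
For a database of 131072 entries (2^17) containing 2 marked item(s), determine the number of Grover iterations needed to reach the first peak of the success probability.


After j Grover iterations the success probability is P(j) = sin^2((2j+1)*theta), where sin(theta) = sqrt(k/N).
N = 2^17 = 131072, k = 2
sin(theta) = sqrt(k/N) = 0.00390625
theta = arcsin(sqrt(k/N)) = 0.003906259934 rad
P(j) reaches its first maximum when (2j+1)*theta is as close as possible to pi/2, i.e. j = round(pi/(4*theta) - 1/2).
pi/(4*theta) - 1/2 = 200.5614
(For comparison, the common estimate pi/4 * sqrt(N/k) = 201.0619; the exact maximiser is used here.)
Optimal iterations = 201

201


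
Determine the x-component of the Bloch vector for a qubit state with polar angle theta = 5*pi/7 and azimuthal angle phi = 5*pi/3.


theta = 2.2440, phi = 5.2360
r_x = sin(theta)*cos(phi) = 0.7818 * 0.5000
r_x = 0.3909

0.3909


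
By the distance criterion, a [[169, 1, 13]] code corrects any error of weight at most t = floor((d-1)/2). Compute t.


Code parameters: [[169, 1, 13]], distance d = 13.
Number of correctable errors = floor((d-1)/2)
= floor((13 - 1)/2)
= floor(12/2)
= 6

6


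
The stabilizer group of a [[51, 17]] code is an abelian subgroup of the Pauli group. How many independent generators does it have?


For an [[n,k]] stabilizer code:
Number of stabilizer generators = n - k
= 51 - 17
= 34

34


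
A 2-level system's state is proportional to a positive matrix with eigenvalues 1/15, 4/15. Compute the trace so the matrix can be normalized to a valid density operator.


tr(M) = sum of eigenvalues
= 1/15 + 4/15
= 5/15
= 0.3333

0.3333
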